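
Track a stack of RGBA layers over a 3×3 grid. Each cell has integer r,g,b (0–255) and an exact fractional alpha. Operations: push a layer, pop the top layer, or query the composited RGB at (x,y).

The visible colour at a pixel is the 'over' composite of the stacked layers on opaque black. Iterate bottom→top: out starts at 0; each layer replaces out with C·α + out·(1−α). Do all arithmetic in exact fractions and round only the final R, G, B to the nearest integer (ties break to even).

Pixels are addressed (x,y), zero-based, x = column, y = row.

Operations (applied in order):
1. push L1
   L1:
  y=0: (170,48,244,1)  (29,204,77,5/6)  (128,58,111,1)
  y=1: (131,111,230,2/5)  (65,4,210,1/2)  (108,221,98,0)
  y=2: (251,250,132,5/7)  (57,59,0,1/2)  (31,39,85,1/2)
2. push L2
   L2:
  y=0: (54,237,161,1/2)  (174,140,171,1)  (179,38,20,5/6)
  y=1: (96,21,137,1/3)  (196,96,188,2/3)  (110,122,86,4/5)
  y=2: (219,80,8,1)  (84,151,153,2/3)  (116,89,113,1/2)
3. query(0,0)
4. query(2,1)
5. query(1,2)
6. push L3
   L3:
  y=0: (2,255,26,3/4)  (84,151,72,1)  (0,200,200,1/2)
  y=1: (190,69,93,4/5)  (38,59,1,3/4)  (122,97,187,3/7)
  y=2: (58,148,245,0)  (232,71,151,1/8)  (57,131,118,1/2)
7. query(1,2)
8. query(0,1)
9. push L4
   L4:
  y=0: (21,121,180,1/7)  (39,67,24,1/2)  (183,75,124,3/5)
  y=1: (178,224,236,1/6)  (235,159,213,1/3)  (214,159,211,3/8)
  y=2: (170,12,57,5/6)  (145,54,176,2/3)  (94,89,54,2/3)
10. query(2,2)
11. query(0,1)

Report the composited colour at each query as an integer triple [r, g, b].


query (0,0) [L1,L2] — begin 0,0,0
L1 α=1: [170, 48, 244]
L2 α=1/2: [112, 285/2, 405/2]
= [112, 142, 202]

at x=2,y=1 over L1,L2:
after L1 α=0: [0, 0, 0]
after L2 α=4/5: [88, 488/5, 344/5]
→ [88, 98, 69]

query (1,2) [L1,L2] — begin 0,0,0
L1 α=1/2: [57/2, 59/2, 0]
L2 α=2/3: [131/2, 221/2, 102]
rounded: [66, 110, 102]

query (1,2) [L1,L2,L3] — begin 0,0,0
L1 α=1/2: [57/2, 59/2, 0]
L2 α=2/3: [131/2, 221/2, 102]
L3 α=1/8: [1381/16, 1689/16, 865/8]
→ [86, 106, 108]

(0,1) stack=L1,L2,L3; from [0,0,0]:
+L1 (α=2/5) → [262/5, 222/5, 92]
+L2 (α=1/3) → [1004/15, 183/5, 107]
+L3 (α=4/5) → [12404/75, 1563/25, 479/5]
→ [165, 63, 96]

at x=2,y=2 over L1,L2,L3,L4:
+L1 (α=1/2) → [31/2, 39/2, 85/2]
+L2 (α=1/2) → [263/4, 217/4, 311/4]
+L3 (α=1/2) → [491/8, 741/8, 783/8]
+L4 (α=2/3) → [665/8, 2165/24, 549/8]
→ [83, 90, 69]

at x=0,y=1 over L1,L2,L3,L4:
after L1 α=2/5: [262/5, 222/5, 92]
after L2 α=1/3: [1004/15, 183/5, 107]
after L3 α=4/5: [12404/75, 1563/25, 479/5]
after L4 α=1/6: [7537/45, 2683/30, 715/6]
→ [167, 89, 119]


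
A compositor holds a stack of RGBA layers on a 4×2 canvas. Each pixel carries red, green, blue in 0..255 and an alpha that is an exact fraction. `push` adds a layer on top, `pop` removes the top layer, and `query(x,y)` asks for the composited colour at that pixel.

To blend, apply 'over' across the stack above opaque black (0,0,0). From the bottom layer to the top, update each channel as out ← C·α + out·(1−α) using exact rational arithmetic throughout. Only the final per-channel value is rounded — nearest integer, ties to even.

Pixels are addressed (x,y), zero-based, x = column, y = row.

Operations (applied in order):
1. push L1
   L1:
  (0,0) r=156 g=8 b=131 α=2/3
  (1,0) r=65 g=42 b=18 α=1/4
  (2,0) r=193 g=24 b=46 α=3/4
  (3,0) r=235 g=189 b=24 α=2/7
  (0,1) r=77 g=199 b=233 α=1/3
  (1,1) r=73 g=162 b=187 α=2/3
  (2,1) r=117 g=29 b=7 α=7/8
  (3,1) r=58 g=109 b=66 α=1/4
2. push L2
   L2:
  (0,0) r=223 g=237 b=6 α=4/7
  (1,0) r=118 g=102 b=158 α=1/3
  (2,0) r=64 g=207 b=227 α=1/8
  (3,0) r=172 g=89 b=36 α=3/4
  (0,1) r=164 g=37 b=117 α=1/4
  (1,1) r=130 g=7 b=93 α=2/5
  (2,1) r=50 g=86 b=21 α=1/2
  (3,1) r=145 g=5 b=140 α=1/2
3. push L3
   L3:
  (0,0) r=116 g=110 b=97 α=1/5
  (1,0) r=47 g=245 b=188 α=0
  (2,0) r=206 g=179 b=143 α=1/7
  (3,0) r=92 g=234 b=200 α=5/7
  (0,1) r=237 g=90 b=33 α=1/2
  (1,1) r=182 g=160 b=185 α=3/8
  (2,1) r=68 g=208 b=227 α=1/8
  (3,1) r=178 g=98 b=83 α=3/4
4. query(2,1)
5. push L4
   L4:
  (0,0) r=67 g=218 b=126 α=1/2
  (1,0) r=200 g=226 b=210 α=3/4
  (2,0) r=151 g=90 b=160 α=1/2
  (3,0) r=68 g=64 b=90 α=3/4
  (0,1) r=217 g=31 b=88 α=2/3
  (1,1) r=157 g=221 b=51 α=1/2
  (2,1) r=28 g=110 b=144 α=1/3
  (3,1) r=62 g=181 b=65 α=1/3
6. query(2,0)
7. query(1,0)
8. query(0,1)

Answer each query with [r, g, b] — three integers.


query (2,1) [L1,L2,L3] — begin 0,0,0
+L1 (α=7/8) → [819/8, 203/8, 49/8]
+L2 (α=1/2) → [1219/16, 891/16, 217/16]
+L3 (α=1/8) → [9621/128, 9565/128, 5151/128]
= [75, 75, 40]

(2,0) stack=L1,L2,L3,L4; from [0,0,0]:
after L1 α=3/4: [579/4, 18, 69/2]
after L2 α=1/8: [4309/32, 333/8, 937/16]
after L3 α=1/7: [16223/112, 245/4, 565/8]
after L4 α=1/2: [33135/224, 605/8, 1845/16]
rounded: [148, 76, 115]

query (1,0) [L1,L2,L3,L4] — begin 0,0,0
+L1 (α=1/4) → [65/4, 21/2, 9/2]
+L2 (α=1/3) → [301/6, 41, 167/3]
+L3 (α=0) → [301/6, 41, 167/3]
+L4 (α=3/4) → [3901/24, 719/4, 2057/12]
rounded: [163, 180, 171]

at x=0,y=1 over L1,L2,L3,L4:
L1 α=1/3: [77/3, 199/3, 233/3]
L2 α=1/4: [241/4, 59, 175/2]
L3 α=1/2: [1189/8, 149/2, 241/4]
L4 α=2/3: [4661/24, 91/2, 315/4]
rounded: [194, 46, 79]


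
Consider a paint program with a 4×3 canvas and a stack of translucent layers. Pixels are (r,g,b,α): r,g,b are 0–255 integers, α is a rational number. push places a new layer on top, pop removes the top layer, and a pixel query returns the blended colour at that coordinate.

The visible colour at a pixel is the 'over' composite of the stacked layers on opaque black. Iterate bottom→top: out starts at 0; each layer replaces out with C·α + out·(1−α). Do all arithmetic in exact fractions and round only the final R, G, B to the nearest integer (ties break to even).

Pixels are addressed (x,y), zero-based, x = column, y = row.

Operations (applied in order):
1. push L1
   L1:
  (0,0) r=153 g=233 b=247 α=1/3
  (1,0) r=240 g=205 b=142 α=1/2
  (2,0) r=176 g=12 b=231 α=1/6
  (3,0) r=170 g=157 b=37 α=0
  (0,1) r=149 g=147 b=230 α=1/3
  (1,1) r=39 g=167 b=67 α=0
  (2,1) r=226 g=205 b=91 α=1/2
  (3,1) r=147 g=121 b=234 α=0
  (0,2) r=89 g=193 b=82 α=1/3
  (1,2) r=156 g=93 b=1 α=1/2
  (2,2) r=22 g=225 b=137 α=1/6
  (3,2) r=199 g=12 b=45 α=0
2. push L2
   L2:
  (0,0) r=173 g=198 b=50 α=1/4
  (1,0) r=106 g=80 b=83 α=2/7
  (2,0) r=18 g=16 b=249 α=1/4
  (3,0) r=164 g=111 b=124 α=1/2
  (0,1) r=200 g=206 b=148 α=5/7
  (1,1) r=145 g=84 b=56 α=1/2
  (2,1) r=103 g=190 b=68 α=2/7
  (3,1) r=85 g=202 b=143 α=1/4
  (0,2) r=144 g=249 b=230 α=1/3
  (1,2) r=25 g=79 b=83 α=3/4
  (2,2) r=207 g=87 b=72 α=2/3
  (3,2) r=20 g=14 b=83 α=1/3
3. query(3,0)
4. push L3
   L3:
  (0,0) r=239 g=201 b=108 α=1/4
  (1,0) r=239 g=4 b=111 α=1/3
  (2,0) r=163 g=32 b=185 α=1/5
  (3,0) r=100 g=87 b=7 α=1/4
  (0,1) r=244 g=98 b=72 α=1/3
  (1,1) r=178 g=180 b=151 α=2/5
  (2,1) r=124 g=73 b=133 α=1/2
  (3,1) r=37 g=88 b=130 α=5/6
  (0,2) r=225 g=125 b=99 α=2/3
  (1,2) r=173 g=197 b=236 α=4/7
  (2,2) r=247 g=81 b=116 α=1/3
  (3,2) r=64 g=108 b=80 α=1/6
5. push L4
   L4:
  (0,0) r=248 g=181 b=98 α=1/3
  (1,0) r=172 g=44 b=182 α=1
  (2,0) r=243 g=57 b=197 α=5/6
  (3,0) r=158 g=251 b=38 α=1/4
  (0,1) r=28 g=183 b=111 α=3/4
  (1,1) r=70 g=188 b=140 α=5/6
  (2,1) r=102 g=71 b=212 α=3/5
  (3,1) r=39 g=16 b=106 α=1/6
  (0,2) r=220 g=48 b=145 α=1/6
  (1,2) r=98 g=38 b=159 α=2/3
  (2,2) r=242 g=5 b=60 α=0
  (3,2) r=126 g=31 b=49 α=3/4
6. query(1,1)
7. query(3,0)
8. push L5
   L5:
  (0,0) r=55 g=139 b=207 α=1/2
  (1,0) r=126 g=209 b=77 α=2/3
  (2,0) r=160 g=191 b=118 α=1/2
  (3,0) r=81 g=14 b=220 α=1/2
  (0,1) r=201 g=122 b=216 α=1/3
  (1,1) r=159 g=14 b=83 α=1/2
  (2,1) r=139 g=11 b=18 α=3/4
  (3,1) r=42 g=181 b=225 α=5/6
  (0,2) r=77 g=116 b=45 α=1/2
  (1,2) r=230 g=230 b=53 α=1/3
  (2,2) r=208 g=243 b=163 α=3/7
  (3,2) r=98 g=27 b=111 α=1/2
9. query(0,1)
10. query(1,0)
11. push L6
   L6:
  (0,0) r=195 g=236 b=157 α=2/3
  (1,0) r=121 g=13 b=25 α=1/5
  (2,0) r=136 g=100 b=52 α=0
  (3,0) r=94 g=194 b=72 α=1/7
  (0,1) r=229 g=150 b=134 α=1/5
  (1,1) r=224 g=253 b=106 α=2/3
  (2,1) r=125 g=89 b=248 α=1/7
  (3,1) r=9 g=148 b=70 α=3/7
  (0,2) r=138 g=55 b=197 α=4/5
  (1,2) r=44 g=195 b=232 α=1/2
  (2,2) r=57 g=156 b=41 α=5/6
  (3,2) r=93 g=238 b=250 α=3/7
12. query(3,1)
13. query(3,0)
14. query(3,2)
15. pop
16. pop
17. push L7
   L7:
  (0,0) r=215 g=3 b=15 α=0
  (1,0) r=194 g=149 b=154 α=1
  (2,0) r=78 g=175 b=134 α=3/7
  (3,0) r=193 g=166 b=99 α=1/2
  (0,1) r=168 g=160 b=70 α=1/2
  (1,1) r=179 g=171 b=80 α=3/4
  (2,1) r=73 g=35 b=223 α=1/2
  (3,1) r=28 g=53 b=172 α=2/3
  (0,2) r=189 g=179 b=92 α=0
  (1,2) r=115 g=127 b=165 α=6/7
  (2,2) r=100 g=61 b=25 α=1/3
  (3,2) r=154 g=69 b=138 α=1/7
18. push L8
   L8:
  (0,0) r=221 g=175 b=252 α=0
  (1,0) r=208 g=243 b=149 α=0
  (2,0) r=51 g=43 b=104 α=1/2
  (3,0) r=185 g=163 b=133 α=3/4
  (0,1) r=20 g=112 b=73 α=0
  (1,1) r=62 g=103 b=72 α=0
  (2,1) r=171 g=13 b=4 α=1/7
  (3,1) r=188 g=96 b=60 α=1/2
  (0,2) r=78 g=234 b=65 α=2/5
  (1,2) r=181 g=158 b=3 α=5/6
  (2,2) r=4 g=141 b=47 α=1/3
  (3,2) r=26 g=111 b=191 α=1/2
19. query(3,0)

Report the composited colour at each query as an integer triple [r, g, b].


at x=3,y=0 over L1,L2:
L1 α=0: [0, 0, 0]
L2 α=1/2: [82, 111/2, 62]
= [82, 56, 62]

query (1,1) [L1,L2,L3,L4] — begin 0,0,0
+L1 (α=0) → [0, 0, 0]
+L2 (α=1/2) → [145/2, 42, 28]
+L3 (α=2/5) → [1147/10, 486/5, 386/5]
+L4 (α=5/6) → [1549/20, 2593/15, 1943/15]
= [77, 173, 130]

query (3,0) [L1,L2,L3,L4] — begin 0,0,0
after L1 α=0: [0, 0, 0]
after L2 α=1/2: [82, 111/2, 62]
after L3 α=1/4: [173/2, 507/8, 193/4]
after L4 α=1/4: [835/8, 3529/32, 731/16]
= [104, 110, 46]

at x=0,y=1 over L1,L2,L3,L4,L5:
+L1 (α=1/3) → [149/3, 49, 230/3]
+L2 (α=5/7) → [3298/21, 1128/7, 2680/21]
+L3 (α=1/3) → [11720/63, 2942/21, 6872/63]
+L4 (α=3/4) → [4253/63, 14471/84, 27851/252]
+L5 (α=1/3) → [21169/189, 19595/126, 55067/378]
= [112, 156, 146]

query (1,0) [L1,L2,L3,L4,L5] — begin 0,0,0
L1 α=1/2: [120, 205/2, 71]
L2 α=2/7: [116, 1345/14, 521/7]
L3 α=1/3: [157, 1373/21, 1819/21]
L4 α=1: [172, 44, 182]
L5 α=2/3: [424/3, 154, 112]
= [141, 154, 112]

(3,1) stack=L1,L2,L3,L4,L5,L6; from [0,0,0]:
after L1 α=0: [0, 0, 0]
after L2 α=1/4: [85/4, 101/2, 143/4]
after L3 α=5/6: [275/8, 327/4, 2743/24]
after L4 α=1/6: [1687/48, 1699/24, 16259/144]
after L5 α=5/6: [11767/288, 23419/144, 178259/864]
after L6 α=3/7: [13711/504, 5629/36, 223619/1512]
= [27, 156, 148]

at x=3,y=0 over L1,L2,L3,L4,L5,L6:
after L1 α=0: [0, 0, 0]
after L2 α=1/2: [82, 111/2, 62]
after L3 α=1/4: [173/2, 507/8, 193/4]
after L4 α=1/4: [835/8, 3529/32, 731/16]
after L5 α=1/2: [1483/16, 3977/64, 4251/32]
after L6 α=1/7: [743/8, 18139/224, 13905/112]
= [93, 81, 124]

at x=3,y=2 over L1,L2,L3,L4,L5,L6:
+L1 (α=0) → [0, 0, 0]
+L2 (α=1/3) → [20/3, 14/3, 83/3]
+L3 (α=1/6) → [146/9, 197/9, 655/18]
+L4 (α=3/4) → [887/9, 517/18, 3301/72]
+L5 (α=1/2) → [1769/18, 1003/36, 11293/144]
+L6 (α=3/7) → [6049/63, 7429/63, 38293/252]
rounded: [96, 118, 152]

(3,0) stack=L1,L2,L3,L4,L7,L8; from [0,0,0]:
+L1 (α=0) → [0, 0, 0]
+L2 (α=1/2) → [82, 111/2, 62]
+L3 (α=1/4) → [173/2, 507/8, 193/4]
+L4 (α=1/4) → [835/8, 3529/32, 731/16]
+L7 (α=1/2) → [2379/16, 8841/64, 2315/32]
+L8 (α=3/4) → [11259/64, 40137/256, 15083/128]
rounded: [176, 157, 118]


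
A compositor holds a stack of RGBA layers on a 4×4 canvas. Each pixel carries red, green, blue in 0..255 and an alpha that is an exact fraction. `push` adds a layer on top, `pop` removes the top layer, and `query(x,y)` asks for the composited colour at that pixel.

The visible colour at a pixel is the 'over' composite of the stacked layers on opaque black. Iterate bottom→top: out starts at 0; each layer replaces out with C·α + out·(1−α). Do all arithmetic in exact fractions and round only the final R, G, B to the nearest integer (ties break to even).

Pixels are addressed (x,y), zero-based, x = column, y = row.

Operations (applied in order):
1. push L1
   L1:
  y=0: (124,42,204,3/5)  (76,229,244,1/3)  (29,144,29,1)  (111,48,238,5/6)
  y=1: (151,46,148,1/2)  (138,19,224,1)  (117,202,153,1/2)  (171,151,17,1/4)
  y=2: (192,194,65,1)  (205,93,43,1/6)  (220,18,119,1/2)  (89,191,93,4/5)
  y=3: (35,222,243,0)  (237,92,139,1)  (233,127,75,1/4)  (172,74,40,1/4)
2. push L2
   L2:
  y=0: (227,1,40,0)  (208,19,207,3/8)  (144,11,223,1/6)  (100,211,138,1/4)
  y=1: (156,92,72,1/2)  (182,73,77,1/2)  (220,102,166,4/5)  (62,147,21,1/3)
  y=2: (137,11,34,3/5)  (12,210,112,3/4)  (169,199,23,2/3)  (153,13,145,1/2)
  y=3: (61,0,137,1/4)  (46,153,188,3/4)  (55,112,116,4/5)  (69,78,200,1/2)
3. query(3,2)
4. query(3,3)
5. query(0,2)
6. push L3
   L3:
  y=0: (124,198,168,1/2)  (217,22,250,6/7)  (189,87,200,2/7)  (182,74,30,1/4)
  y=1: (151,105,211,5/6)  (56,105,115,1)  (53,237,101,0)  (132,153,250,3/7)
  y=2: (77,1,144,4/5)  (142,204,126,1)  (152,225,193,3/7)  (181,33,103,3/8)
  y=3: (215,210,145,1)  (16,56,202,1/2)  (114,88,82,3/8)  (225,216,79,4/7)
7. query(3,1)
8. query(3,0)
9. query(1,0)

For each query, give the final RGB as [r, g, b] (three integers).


query (3,2) [L1,L2] — begin 0,0,0
after L1 α=4/5: [356/5, 764/5, 372/5]
after L2 α=1/2: [1121/10, 829/10, 1097/10]
= [112, 83, 110]

(3,3) stack=L1,L2; from [0,0,0]:
+L1 (α=1/4) → [43, 37/2, 10]
+L2 (α=1/2) → [56, 193/4, 105]
→ [56, 48, 105]

(0,2) stack=L1,L2; from [0,0,0]:
+L1 (α=1) → [192, 194, 65]
+L2 (α=3/5) → [159, 421/5, 232/5]
rounded: [159, 84, 46]

at x=3,y=1 over L1,L2,L3:
L1 α=1/4: [171/4, 151/4, 17/4]
L2 α=1/3: [295/6, 445/6, 59/6]
L3 α=3/7: [254/3, 2267/21, 2368/21]
→ [85, 108, 113]

query (3,0) [L1,L2,L3] — begin 0,0,0
L1 α=5/6: [185/2, 40, 595/3]
L2 α=1/4: [755/8, 331/4, 733/4]
L3 α=1/4: [3721/32, 1289/16, 2319/16]
= [116, 81, 145]

query (1,0) [L1,L2,L3] — begin 0,0,0
+L1 (α=1/3) → [76/3, 229/3, 244/3]
+L2 (α=3/8) → [563/6, 329/6, 3083/24]
+L3 (α=6/7) → [8375/42, 1121/42, 39083/168]
→ [199, 27, 233]


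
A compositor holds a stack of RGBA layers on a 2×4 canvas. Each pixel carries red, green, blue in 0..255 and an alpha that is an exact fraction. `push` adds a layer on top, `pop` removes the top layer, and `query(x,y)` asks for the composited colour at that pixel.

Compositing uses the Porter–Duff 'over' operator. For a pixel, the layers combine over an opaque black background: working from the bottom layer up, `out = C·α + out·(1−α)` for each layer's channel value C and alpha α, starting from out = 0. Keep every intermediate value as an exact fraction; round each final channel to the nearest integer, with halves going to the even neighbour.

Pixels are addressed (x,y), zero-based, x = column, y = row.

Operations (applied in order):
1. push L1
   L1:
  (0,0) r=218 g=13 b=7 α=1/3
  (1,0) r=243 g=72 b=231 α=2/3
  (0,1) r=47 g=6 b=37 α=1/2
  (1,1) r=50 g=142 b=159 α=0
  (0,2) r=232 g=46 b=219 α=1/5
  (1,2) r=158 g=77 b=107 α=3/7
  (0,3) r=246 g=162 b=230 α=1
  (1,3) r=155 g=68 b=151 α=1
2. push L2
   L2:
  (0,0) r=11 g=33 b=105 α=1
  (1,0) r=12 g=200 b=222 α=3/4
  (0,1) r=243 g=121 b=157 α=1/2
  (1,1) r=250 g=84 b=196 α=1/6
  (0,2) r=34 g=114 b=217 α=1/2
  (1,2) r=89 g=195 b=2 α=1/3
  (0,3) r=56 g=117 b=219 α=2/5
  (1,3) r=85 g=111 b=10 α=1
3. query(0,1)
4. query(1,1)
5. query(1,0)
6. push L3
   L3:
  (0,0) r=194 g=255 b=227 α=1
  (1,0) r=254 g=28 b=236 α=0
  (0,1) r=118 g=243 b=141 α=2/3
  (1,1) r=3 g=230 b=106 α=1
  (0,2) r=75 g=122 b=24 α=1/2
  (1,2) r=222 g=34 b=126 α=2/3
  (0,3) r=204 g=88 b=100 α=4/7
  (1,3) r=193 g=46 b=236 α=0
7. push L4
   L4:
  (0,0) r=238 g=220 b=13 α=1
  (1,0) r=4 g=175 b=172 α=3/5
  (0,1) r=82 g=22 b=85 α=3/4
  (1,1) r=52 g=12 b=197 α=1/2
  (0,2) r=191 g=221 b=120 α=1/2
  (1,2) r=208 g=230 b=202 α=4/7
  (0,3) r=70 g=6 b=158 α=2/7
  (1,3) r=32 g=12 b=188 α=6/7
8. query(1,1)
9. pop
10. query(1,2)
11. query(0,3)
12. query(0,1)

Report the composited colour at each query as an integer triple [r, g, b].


at x=0,y=1 over L1,L2:
L1 α=1/2: [47/2, 3, 37/2]
L2 α=1/2: [533/4, 62, 351/4]
= [133, 62, 88]

(1,1) stack=L1,L2; from [0,0,0]:
after L1 α=0: [0, 0, 0]
after L2 α=1/6: [125/3, 14, 98/3]
→ [42, 14, 33]

(1,0) stack=L1,L2; from [0,0,0]:
+L1 (α=2/3) → [162, 48, 154]
+L2 (α=3/4) → [99/2, 162, 205]
= [50, 162, 205]

(1,1) stack=L1,L2,L3,L4; from [0,0,0]:
after L1 α=0: [0, 0, 0]
after L2 α=1/6: [125/3, 14, 98/3]
after L3 α=1: [3, 230, 106]
after L4 α=1/2: [55/2, 121, 303/2]
rounded: [28, 121, 152]

at x=1,y=2 over L1,L2,L3:
after L1 α=3/7: [474/7, 33, 321/7]
after L2 α=1/3: [1571/21, 87, 656/21]
after L3 α=2/3: [10895/63, 155/3, 5948/63]
→ [173, 52, 94]

query (0,3) [L1,L2,L3] — begin 0,0,0
after L1 α=1: [246, 162, 230]
after L2 α=2/5: [170, 144, 1128/5]
after L3 α=4/7: [1326/7, 112, 5384/35]
rounded: [189, 112, 154]

query (0,1) [L1,L2,L3] — begin 0,0,0
L1 α=1/2: [47/2, 3, 37/2]
L2 α=1/2: [533/4, 62, 351/4]
L3 α=2/3: [1477/12, 548/3, 493/4]
rounded: [123, 183, 123]


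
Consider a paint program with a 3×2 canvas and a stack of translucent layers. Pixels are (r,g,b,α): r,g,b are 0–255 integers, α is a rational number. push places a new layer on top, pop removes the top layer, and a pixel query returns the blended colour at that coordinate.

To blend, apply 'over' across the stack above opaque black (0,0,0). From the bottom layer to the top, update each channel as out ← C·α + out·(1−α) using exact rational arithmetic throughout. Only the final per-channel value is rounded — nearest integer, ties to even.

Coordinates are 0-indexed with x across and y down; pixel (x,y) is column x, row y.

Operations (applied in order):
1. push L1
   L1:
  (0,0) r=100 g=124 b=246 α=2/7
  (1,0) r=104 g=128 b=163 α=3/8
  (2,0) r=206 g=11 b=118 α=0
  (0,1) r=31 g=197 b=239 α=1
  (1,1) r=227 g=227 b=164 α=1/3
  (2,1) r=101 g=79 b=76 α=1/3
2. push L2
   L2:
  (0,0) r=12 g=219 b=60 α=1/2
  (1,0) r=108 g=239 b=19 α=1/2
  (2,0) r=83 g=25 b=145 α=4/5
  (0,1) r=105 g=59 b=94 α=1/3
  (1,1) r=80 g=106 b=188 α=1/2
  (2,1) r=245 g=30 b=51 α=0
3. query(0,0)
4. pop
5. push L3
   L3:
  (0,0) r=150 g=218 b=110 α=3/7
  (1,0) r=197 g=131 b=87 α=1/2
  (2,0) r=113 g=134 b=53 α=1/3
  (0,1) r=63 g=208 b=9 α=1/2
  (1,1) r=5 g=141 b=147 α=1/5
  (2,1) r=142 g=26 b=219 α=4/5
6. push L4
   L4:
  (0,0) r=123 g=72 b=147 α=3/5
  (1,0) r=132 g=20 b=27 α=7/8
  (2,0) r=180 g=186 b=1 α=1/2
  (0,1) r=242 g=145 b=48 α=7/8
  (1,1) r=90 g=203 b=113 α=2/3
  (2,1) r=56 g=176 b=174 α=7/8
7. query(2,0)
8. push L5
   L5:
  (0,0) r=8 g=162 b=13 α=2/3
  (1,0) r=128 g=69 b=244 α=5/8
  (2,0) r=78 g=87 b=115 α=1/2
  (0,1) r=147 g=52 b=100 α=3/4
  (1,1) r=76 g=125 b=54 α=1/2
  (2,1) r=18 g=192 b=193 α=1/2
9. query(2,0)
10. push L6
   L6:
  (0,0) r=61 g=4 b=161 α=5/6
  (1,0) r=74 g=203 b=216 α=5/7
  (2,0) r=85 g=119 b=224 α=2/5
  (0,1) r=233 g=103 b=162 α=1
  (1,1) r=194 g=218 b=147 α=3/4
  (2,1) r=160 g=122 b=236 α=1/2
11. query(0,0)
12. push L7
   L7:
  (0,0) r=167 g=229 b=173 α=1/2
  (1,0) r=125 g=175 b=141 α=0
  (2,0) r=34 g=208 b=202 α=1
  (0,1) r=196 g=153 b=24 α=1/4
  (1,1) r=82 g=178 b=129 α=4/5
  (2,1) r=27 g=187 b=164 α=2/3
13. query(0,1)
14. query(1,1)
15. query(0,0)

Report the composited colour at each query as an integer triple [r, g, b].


(0,0) stack=L1,L2; from [0,0,0]:
+L1 (α=2/7) → [200/7, 248/7, 492/7]
+L2 (α=1/2) → [142/7, 1781/14, 456/7]
rounded: [20, 127, 65]

query (2,0) [L1,L3,L4] — begin 0,0,0
+L1 (α=0) → [0, 0, 0]
+L3 (α=1/3) → [113/3, 134/3, 53/3]
+L4 (α=1/2) → [653/6, 346/3, 28/3]
= [109, 115, 9]

query (2,0) [L1,L3,L4,L5] — begin 0,0,0
L1 α=0: [0, 0, 0]
L3 α=1/3: [113/3, 134/3, 53/3]
L4 α=1/2: [653/6, 346/3, 28/3]
L5 α=1/2: [1121/12, 607/6, 373/6]
→ [93, 101, 62]

query (0,0) [L1,L3,L4,L5,L6] — begin 0,0,0
after L1 α=2/7: [200/7, 248/7, 492/7]
after L3 α=3/7: [3950/49, 5570/49, 4278/49]
after L4 α=3/5: [25981/245, 21724/245, 6033/49]
after L5 α=2/3: [9967/245, 101104/735, 7307/147]
after L6 α=5/6: [42346/735, 57902/2205, 62821/441]
= [58, 26, 142]

(0,1) stack=L1,L3,L4,L5,L6,L7; from [0,0,0]:
L1 α=1: [31, 197, 239]
L3 α=1/2: [47, 405/2, 124]
L4 α=7/8: [1741/8, 2435/16, 115/2]
L5 α=3/4: [5269/32, 4931/64, 715/8]
L6 α=1: [233, 103, 162]
L7 α=1/4: [895/4, 231/2, 255/2]
= [224, 116, 128]

(1,1) stack=L1,L3,L4,L5,L6,L7; from [0,0,0]:
+L1 (α=1/3) → [227/3, 227/3, 164/3]
+L3 (α=1/5) → [923/15, 1331/15, 1097/15]
+L4 (α=2/3) → [3623/45, 7421/45, 4487/45]
+L5 (α=1/2) → [7043/90, 6523/45, 6917/90]
+L6 (α=3/4) → [59423/360, 35953/180, 46607/360]
+L7 (α=4/5) → [177503/1800, 164113/900, 232367/1800]
= [99, 182, 129]

(0,0) stack=L1,L3,L4,L5,L6,L7; from [0,0,0]:
+L1 (α=2/7) → [200/7, 248/7, 492/7]
+L3 (α=3/7) → [3950/49, 5570/49, 4278/49]
+L4 (α=3/5) → [25981/245, 21724/245, 6033/49]
+L5 (α=2/3) → [9967/245, 101104/735, 7307/147]
+L6 (α=5/6) → [42346/735, 57902/2205, 62821/441]
+L7 (α=1/2) → [165091/1470, 562847/4410, 69557/441]
rounded: [112, 128, 158]


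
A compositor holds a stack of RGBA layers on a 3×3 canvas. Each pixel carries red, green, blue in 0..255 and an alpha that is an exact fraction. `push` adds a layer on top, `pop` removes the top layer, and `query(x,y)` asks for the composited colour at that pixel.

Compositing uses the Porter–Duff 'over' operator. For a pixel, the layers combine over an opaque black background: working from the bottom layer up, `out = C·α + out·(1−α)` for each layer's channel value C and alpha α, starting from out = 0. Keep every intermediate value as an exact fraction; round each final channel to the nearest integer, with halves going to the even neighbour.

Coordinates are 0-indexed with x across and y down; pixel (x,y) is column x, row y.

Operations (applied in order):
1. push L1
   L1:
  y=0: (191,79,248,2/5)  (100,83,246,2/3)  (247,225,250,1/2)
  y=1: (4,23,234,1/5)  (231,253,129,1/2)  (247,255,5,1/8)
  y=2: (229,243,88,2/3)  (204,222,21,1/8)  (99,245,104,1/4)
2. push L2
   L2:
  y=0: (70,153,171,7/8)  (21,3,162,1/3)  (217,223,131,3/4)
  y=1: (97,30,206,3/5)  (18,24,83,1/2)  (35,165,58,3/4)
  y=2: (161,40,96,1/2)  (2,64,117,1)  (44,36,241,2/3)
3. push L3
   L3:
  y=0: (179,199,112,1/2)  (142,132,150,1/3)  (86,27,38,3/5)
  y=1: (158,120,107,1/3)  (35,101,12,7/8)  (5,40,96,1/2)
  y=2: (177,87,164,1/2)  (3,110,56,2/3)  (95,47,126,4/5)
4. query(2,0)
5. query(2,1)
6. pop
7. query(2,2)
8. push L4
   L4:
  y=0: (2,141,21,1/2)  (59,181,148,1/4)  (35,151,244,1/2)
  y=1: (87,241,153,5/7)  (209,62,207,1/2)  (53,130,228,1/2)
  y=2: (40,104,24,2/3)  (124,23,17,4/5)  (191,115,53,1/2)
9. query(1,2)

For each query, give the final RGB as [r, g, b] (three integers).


(2,0) stack=L1,L2,L3; from [0,0,0]:
L1 α=1/2: [247/2, 225/2, 125]
L2 α=3/4: [1549/8, 1563/8, 259/2]
L3 α=3/5: [2581/20, 1887/20, 373/5]
= [129, 94, 75]

(2,1) stack=L1,L2,L3; from [0,0,0]:
L1 α=1/8: [247/8, 255/8, 5/8]
L2 α=3/4: [1087/32, 4215/32, 1397/32]
L3 α=1/2: [1247/64, 5495/64, 4469/64]
= [19, 86, 70]

at x=2,y=2 over L1,L2:
L1 α=1/4: [99/4, 245/4, 26]
L2 α=2/3: [451/12, 533/12, 508/3]
rounded: [38, 44, 169]

at x=1,y=2 over L1,L2,L4:
+L1 (α=1/8) → [51/2, 111/4, 21/8]
+L2 (α=1) → [2, 64, 117]
+L4 (α=4/5) → [498/5, 156/5, 37]
→ [100, 31, 37]


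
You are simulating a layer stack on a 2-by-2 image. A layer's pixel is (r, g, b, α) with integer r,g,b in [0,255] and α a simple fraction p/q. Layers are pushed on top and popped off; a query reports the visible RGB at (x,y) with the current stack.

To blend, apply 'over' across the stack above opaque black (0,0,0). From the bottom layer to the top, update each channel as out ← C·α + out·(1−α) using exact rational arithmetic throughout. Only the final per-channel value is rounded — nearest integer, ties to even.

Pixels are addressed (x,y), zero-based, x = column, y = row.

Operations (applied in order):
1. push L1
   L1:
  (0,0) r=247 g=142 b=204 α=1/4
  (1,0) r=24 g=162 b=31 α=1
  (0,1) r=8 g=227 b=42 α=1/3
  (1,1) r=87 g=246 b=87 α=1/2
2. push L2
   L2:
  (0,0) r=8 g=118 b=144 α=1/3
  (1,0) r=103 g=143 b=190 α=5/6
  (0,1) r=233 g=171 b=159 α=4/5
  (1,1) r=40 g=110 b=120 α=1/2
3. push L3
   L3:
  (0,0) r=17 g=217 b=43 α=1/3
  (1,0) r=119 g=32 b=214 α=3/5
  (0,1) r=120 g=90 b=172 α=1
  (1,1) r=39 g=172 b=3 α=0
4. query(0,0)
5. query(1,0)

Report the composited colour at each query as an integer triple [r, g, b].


at x=0,y=0 over L1,L2,L3:
+L1 (α=1/4) → [247/4, 71/2, 51]
+L2 (α=1/3) → [263/6, 63, 82]
+L3 (α=1/3) → [314/9, 343/3, 69]
→ [35, 114, 69]

(1,0) stack=L1,L2,L3; from [0,0,0]:
after L1 α=1: [24, 162, 31]
after L2 α=5/6: [539/6, 877/6, 327/2]
after L3 α=3/5: [322/3, 233/3, 969/5]
rounded: [107, 78, 194]


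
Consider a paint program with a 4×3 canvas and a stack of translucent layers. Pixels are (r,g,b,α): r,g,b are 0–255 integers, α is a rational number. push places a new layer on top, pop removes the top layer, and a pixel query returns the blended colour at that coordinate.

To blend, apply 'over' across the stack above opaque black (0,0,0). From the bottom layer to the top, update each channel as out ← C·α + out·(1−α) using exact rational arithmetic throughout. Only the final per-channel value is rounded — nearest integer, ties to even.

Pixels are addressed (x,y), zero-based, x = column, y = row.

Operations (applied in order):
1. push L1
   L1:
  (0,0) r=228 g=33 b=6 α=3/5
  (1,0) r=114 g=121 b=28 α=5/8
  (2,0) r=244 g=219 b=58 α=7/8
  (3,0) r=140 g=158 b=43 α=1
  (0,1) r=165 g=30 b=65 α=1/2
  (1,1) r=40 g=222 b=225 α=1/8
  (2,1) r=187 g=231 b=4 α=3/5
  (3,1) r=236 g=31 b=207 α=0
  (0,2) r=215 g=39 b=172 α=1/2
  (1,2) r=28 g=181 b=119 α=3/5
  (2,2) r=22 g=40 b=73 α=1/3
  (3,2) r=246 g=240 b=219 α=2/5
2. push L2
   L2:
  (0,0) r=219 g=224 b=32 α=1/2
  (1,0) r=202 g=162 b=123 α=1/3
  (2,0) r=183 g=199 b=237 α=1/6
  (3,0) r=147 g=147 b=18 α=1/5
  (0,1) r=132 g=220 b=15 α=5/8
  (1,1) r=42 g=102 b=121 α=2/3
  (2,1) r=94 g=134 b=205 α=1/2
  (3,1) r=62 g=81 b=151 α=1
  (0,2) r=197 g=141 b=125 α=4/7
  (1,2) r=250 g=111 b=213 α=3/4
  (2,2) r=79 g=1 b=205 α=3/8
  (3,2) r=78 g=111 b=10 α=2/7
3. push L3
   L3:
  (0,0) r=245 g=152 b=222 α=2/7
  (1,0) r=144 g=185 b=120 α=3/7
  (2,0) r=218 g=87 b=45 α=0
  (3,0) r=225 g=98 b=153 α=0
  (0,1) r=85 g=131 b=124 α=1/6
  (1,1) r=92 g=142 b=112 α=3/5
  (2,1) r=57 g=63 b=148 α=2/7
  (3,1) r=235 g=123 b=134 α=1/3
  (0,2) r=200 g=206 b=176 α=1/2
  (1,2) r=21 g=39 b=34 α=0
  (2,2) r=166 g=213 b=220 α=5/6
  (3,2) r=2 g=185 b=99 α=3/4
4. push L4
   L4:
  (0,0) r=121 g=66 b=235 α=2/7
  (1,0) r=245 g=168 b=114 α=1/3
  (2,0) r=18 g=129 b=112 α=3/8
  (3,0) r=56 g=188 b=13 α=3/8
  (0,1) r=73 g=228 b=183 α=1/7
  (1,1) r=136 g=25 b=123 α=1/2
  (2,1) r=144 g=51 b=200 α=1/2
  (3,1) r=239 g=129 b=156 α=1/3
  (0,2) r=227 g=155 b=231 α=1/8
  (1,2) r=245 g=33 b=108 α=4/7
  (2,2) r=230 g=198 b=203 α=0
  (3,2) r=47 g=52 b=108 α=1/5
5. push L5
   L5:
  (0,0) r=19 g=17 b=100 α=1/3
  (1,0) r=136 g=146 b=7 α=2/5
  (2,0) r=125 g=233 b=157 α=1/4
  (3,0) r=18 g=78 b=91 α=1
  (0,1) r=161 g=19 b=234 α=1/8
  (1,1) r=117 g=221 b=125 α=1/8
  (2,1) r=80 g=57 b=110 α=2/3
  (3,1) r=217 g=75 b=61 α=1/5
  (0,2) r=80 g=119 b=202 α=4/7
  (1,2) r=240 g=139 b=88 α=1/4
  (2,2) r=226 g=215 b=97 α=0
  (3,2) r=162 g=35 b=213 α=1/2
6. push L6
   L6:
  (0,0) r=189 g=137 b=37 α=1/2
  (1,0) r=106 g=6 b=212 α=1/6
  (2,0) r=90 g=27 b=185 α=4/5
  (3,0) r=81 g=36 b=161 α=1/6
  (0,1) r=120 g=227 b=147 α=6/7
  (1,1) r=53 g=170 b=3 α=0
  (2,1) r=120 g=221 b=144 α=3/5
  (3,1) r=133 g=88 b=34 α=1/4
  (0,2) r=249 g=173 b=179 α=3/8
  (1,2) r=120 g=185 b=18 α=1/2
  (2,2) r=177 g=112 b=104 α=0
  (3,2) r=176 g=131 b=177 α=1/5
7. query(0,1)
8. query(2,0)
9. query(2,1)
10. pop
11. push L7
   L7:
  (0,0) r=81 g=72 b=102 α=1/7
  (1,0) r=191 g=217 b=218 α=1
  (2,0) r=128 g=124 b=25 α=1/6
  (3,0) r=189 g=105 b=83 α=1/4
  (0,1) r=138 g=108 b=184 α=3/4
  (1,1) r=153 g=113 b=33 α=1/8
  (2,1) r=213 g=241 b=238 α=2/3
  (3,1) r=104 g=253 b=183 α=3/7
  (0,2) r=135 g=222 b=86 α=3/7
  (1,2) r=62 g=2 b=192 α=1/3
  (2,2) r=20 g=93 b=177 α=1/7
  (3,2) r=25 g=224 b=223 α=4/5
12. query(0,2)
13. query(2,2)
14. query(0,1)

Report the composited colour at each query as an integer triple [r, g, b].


at x=0,y=1 over L1,L2,L3,L4,L5,L6:
+L1 (α=1/2) → [165/2, 15, 65/2]
+L2 (α=5/8) → [1815/16, 1145/8, 345/16]
+L3 (α=1/6) → [10435/96, 6773/48, 3709/96]
+L4 (α=1/7) → [11603/112, 8597/56, 6637/112]
+L5 (α=1/8) → [14179/128, 8749/64, 10381/128]
+L6 (α=6/7) → [106339/896, 95917/448, 17611/128]
rounded: [119, 214, 138]

(2,0) stack=L1,L2,L3,L4,L5,L6; from [0,0,0]:
+L1 (α=7/8) → [427/2, 1533/8, 203/4]
+L2 (α=1/6) → [2501/12, 9257/48, 1963/24]
+L3 (α=0) → [2501/12, 9257/48, 1963/24]
+L4 (α=3/8) → [13153/96, 64861/384, 17879/192]
+L5 (α=1/4) → [17153/128, 94685/512, 27927/256]
+L6 (α=4/5) → [63233/640, 149981/2560, 217367/1280]
→ [99, 59, 170]

query (2,1) [L1,L2,L3,L4,L5,L6] — begin 0,0,0
after L1 α=3/5: [561/5, 693/5, 12/5]
after L2 α=1/2: [1031/10, 1363/10, 1037/10]
after L3 α=2/7: [1259/14, 1615/14, 1629/14]
after L4 α=1/2: [3275/28, 2329/28, 4429/28]
after L5 α=2/3: [2585/28, 5521/84, 10589/84]
after L6 α=3/5: [1525/14, 33367/210, 28733/210]
rounded: [109, 159, 137]

at x=0,y=2 over L1,L2,L3,L4,L5,L7:
L1 α=1/2: [215/2, 39/2, 86]
L2 α=4/7: [2221/14, 1245/14, 758/7]
L3 α=1/2: [5021/28, 4129/28, 995/7]
L4 α=1/8: [5929/32, 4749/32, 613/4]
L5 α=4/7: [28027/224, 29479/224, 5071/28]
L7 α=3/7: [50707/392, 66775/392, 6877/49]
rounded: [129, 170, 140]

query (2,2) [L1,L2,L3,L4,L5,L7] — begin 0,0,0
+L1 (α=1/3) → [22/3, 40/3, 73/3]
+L2 (α=3/8) → [821/24, 209/24, 1105/12]
+L3 (α=5/6) → [20741/144, 25769/144, 14305/72]
+L4 (α=0) → [20741/144, 25769/144, 14305/72]
+L5 (α=0) → [20741/144, 25769/144, 14305/72]
+L7 (α=1/7) → [21221/168, 28001/168, 2347/12]
rounded: [126, 167, 196]

at x=0,y=1 over L1,L2,L3,L4,L5,L7:
after L1 α=1/2: [165/2, 15, 65/2]
after L2 α=5/8: [1815/16, 1145/8, 345/16]
after L3 α=1/6: [10435/96, 6773/48, 3709/96]
after L4 α=1/7: [11603/112, 8597/56, 6637/112]
after L5 α=1/8: [14179/128, 8749/64, 10381/128]
after L7 α=3/4: [67171/512, 29485/256, 81037/512]
= [131, 115, 158]


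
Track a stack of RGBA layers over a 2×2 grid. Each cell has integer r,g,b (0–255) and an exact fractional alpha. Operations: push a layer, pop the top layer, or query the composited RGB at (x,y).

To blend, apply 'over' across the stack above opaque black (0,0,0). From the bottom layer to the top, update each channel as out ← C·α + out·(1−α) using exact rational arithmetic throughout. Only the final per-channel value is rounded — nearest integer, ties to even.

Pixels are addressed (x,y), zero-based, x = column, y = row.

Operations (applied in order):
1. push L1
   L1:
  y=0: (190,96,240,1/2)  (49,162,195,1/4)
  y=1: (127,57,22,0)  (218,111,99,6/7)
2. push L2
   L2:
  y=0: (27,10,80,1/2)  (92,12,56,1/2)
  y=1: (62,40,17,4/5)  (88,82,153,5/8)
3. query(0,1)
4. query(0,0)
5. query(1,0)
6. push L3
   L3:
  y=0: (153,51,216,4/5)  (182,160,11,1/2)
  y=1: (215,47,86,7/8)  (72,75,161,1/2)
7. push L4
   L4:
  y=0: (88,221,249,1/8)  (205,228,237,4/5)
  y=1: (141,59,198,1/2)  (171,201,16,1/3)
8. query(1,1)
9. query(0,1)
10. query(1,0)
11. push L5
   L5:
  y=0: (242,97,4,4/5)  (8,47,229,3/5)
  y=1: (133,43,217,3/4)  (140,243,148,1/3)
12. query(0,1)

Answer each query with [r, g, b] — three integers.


at x=0,y=1 over L1,L2:
+L1 (α=0) → [0, 0, 0]
+L2 (α=4/5) → [248/5, 32, 68/5]
rounded: [50, 32, 14]

at x=0,y=0 over L1,L2:
+L1 (α=1/2) → [95, 48, 120]
+L2 (α=1/2) → [61, 29, 100]
→ [61, 29, 100]

query (1,0) [L1,L2] — begin 0,0,0
L1 α=1/4: [49/4, 81/2, 195/4]
L2 α=1/2: [417/8, 105/4, 419/8]
= [52, 26, 52]

query (1,1) [L1,L2,L3,L4] — begin 0,0,0
L1 α=6/7: [1308/7, 666/7, 594/7]
L2 α=5/8: [1751/14, 1217/14, 7137/56]
L3 α=1/2: [2759/28, 2267/28, 16153/112]
L4 α=1/3: [5153/42, 5081/42, 5683/56]
→ [123, 121, 101]

(0,1) stack=L1,L2,L3,L4; from [0,0,0]:
+L1 (α=0) → [0, 0, 0]
+L2 (α=4/5) → [248/5, 32, 68/5]
+L3 (α=7/8) → [7773/40, 361/8, 1539/20]
+L4 (α=1/2) → [13413/80, 833/16, 5499/40]
= [168, 52, 137]

at x=1,y=0 over L1,L2,L3,L4:
after L1 α=1/4: [49/4, 81/2, 195/4]
after L2 α=1/2: [417/8, 105/4, 419/8]
after L3 α=1/2: [1873/16, 745/8, 507/16]
after L4 α=4/5: [14993/80, 8041/40, 3135/16]
= [187, 201, 196]

(0,1) stack=L1,L2,L3,L4,L5; from [0,0,0]:
+L1 (α=0) → [0, 0, 0]
+L2 (α=4/5) → [248/5, 32, 68/5]
+L3 (α=7/8) → [7773/40, 361/8, 1539/20]
+L4 (α=1/2) → [13413/80, 833/16, 5499/40]
+L5 (α=3/4) → [45333/320, 2897/64, 31539/160]
rounded: [142, 45, 197]


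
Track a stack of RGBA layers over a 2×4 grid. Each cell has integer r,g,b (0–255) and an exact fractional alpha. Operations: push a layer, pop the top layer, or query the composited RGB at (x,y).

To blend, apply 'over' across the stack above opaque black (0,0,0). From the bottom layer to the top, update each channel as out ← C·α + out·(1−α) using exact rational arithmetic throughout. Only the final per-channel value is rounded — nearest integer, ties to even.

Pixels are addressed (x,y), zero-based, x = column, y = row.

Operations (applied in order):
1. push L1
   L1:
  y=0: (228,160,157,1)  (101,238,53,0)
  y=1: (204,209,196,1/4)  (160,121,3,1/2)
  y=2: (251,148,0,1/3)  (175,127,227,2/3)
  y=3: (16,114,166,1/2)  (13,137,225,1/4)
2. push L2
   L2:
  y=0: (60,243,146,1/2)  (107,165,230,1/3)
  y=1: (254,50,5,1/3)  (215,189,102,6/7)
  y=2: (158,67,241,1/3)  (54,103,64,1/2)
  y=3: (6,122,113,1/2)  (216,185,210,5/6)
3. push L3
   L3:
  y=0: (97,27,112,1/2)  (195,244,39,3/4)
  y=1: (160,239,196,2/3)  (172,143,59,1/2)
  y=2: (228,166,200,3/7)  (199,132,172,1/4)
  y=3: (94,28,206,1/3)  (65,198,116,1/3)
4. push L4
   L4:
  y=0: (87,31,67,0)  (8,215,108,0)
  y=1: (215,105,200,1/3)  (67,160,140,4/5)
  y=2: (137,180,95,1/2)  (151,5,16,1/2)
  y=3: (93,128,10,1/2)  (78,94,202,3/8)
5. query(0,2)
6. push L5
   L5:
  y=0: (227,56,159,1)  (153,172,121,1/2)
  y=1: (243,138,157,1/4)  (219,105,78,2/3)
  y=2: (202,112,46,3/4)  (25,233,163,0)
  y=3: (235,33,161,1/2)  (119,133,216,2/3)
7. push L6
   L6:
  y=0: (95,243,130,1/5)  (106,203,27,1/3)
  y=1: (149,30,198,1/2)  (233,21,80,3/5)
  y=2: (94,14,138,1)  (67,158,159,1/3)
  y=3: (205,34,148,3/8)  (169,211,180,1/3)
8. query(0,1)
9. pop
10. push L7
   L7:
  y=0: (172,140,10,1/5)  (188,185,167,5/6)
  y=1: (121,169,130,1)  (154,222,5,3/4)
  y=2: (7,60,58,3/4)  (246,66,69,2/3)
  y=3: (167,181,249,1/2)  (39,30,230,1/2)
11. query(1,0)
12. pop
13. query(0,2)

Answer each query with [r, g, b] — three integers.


at x=0,y=2 over L1,L2,L3,L4:
+L1 (α=1/3) → [251/3, 148/3, 0]
+L2 (α=1/3) → [976/9, 497/9, 241/3]
+L3 (α=3/7) → [10060/63, 6470/63, 2764/21]
+L4 (α=1/2) → [18691/126, 8905/63, 4759/42]
rounded: [148, 141, 113]

(0,1) stack=L1,L2,L3,L4,L5,L6; from [0,0,0]:
after L1 α=1/4: [51, 209/4, 49]
after L2 α=1/3: [356/3, 103/2, 103/3]
after L3 α=2/3: [1316/9, 353/2, 1279/9]
after L4 α=1/3: [4567/27, 458/3, 4358/27]
after L5 α=1/4: [3377/18, 149, 5771/36]
after L6 α=1/2: [6059/36, 179/2, 12899/72]
→ [168, 90, 179]

query (1,0) [L1,L2,L3,L4,L5,L7] — begin 0,0,0
L1 α=0: [0, 0, 0]
L2 α=1/3: [107/3, 55, 230/3]
L3 α=3/4: [931/6, 787/4, 581/12]
L4 α=0: [931/6, 787/4, 581/12]
L5 α=1/2: [1849/12, 1475/8, 2033/24]
L7 α=5/6: [13129/72, 8875/48, 22073/144]
→ [182, 185, 153]

at x=0,y=2 over L1,L2,L3,L4,L5:
+L1 (α=1/3) → [251/3, 148/3, 0]
+L2 (α=1/3) → [976/9, 497/9, 241/3]
+L3 (α=3/7) → [10060/63, 6470/63, 2764/21]
+L4 (α=1/2) → [18691/126, 8905/63, 4759/42]
+L5 (α=3/4) → [95047/504, 30073/252, 10555/168]
→ [189, 119, 63]


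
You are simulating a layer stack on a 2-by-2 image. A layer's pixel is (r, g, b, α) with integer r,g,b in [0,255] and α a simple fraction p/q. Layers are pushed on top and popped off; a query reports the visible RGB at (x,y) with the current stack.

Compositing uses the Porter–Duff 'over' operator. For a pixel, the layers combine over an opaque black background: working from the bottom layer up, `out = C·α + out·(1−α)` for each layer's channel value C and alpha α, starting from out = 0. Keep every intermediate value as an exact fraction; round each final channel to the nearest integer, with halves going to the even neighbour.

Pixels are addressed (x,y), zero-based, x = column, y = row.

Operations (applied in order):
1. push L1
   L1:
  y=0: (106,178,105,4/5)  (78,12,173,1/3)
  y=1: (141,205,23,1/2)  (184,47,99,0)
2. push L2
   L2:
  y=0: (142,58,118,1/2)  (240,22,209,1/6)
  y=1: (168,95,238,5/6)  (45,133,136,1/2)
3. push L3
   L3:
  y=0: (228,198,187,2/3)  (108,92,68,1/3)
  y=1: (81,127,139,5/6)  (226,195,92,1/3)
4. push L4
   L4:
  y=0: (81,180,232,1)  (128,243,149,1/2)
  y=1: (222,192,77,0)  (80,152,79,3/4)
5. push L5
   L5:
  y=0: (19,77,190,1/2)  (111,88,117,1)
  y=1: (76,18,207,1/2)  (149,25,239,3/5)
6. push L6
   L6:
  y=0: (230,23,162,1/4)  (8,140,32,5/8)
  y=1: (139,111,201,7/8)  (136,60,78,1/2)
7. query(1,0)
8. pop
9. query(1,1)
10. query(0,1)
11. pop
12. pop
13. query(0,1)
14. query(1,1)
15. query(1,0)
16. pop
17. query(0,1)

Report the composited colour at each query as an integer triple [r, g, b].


query (1,0) [L1,L2,L3,L4,L5,L6] — begin 0,0,0
L1 α=1/3: [26, 4, 173/3]
L2 α=1/6: [185/3, 7, 746/9]
L3 α=1/3: [694/9, 106/3, 2104/27]
L4 α=1/2: [923/9, 835/6, 6127/54]
L5 α=1: [111, 88, 117]
L6 α=5/8: [373/8, 241/2, 511/8]
→ [47, 120, 64]

query (1,1) [L1,L2,L3,L4,L5] — begin 0,0,0
L1 α=0: [0, 0, 0]
L2 α=1/2: [45/2, 133/2, 68]
L3 α=1/3: [271/3, 328/3, 76]
L4 α=3/4: [991/12, 424/3, 313/4]
L5 α=3/5: [3673/30, 1073/15, 1747/10]
= [122, 72, 175]

query (0,1) [L1,L2,L3,L4,L5] — begin 0,0,0
after L1 α=1/2: [141/2, 205/2, 23/2]
after L2 α=5/6: [607/4, 385/4, 801/4]
after L3 α=5/6: [2227/24, 975/8, 3581/24]
after L4 α=0: [2227/24, 975/8, 3581/24]
after L5 α=1/2: [4051/48, 1119/16, 8549/48]
→ [84, 70, 178]

at x=0,y=1 over L1,L2,L3:
L1 α=1/2: [141/2, 205/2, 23/2]
L2 α=5/6: [607/4, 385/4, 801/4]
L3 α=5/6: [2227/24, 975/8, 3581/24]
rounded: [93, 122, 149]

at x=1,y=1 over L1,L2,L3:
after L1 α=0: [0, 0, 0]
after L2 α=1/2: [45/2, 133/2, 68]
after L3 α=1/3: [271/3, 328/3, 76]
→ [90, 109, 76]

at x=1,y=0 over L1,L2,L3:
L1 α=1/3: [26, 4, 173/3]
L2 α=1/6: [185/3, 7, 746/9]
L3 α=1/3: [694/9, 106/3, 2104/27]
→ [77, 35, 78]

query (0,1) [L1,L2] — begin 0,0,0
after L1 α=1/2: [141/2, 205/2, 23/2]
after L2 α=5/6: [607/4, 385/4, 801/4]
rounded: [152, 96, 200]


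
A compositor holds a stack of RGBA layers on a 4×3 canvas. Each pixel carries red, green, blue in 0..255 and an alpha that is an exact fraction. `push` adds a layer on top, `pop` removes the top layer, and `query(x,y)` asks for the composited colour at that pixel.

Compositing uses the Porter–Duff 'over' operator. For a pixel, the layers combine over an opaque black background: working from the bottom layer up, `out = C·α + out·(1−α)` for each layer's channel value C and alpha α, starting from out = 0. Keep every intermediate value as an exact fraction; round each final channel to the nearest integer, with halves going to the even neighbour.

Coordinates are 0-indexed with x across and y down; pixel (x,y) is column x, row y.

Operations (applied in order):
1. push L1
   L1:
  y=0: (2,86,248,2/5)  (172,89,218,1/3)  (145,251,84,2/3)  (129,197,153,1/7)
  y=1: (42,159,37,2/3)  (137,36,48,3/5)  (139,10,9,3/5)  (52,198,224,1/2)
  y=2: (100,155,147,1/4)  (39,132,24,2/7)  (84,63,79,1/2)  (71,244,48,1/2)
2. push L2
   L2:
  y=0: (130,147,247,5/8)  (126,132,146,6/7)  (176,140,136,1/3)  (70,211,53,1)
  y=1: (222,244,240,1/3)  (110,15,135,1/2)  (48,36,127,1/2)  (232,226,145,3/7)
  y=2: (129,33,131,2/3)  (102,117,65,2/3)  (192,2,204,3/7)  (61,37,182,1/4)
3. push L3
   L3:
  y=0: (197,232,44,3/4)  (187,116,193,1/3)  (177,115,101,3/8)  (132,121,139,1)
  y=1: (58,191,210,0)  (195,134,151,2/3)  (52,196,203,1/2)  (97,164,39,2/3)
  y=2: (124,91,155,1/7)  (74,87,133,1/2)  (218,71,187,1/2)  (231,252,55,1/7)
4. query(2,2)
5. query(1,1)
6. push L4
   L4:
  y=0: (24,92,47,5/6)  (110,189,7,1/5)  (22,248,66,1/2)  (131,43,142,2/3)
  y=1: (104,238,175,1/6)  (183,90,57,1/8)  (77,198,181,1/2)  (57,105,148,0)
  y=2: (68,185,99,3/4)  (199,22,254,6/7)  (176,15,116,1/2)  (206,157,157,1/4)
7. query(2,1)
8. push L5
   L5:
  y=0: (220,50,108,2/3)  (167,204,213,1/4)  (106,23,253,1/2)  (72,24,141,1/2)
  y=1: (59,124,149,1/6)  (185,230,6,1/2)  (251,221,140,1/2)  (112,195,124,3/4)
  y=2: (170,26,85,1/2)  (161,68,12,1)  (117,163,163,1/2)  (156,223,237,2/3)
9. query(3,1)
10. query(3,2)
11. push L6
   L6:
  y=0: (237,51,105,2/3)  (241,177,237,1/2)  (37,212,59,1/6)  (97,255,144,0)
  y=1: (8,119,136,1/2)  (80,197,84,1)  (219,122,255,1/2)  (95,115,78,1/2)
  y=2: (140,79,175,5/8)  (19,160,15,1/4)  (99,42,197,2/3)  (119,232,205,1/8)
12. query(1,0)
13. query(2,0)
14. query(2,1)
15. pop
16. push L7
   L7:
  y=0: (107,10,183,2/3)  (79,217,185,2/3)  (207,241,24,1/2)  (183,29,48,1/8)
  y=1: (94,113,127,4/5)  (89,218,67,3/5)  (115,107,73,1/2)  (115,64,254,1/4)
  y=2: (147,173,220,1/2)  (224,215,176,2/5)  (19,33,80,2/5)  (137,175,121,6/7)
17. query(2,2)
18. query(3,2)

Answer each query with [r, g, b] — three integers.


at x=2,y=2 over L1,L2,L3:
+L1 (α=1/2) → [42, 63/2, 79/2]
+L2 (α=3/7) → [744/7, 132/7, 110]
+L3 (α=1/2) → [1135/7, 629/14, 297/2]
→ [162, 45, 148]

at x=1,y=1 over L1,L2,L3:
after L1 α=3/5: [411/5, 108/5, 144/5]
after L2 α=1/2: [961/10, 183/10, 819/10]
after L3 α=2/3: [4861/30, 2863/30, 3839/30]
→ [162, 95, 128]

(2,1) stack=L1,L2,L3,L4; from [0,0,0]:
+L1 (α=3/5) → [417/5, 6, 27/5]
+L2 (α=1/2) → [657/10, 21, 331/5]
+L3 (α=1/2) → [1177/20, 217/2, 673/5]
+L4 (α=1/2) → [2717/40, 613/4, 789/5]
rounded: [68, 153, 158]

query (3,1) [L1,L2,L3,L4,L5] — begin 0,0,0
after L1 α=1/2: [26, 99, 112]
after L2 α=3/7: [800/7, 1074/7, 883/7]
after L3 α=2/3: [2158/21, 3370/21, 1429/21]
after L4 α=0: [2158/21, 3370/21, 1429/21]
after L5 α=3/4: [4607/42, 15655/84, 9241/84]
rounded: [110, 186, 110]

at x=3,y=2 over L1,L2,L3,L4,L5:
L1 α=1/2: [71/2, 122, 24]
L2 α=1/4: [335/8, 403/4, 127/2]
L3 α=1/7: [1929/28, 1713/14, 436/7]
L4 α=1/4: [11555/112, 7337/56, 2407/28]
L5 α=2/3: [46499/336, 10771/56, 15679/84]
→ [138, 192, 187]

(1,0) stack=L1,L2,L3,L4,L5,L6; from [0,0,0]:
L1 α=1/3: [172/3, 89/3, 218/3]
L2 α=6/7: [2440/21, 2465/21, 2846/21]
L3 α=1/3: [8807/63, 7366/63, 9745/63]
L4 α=1/5: [42158/315, 41371/315, 39421/315]
L5 α=1/4: [59693/420, 62791/420, 30893/210]
L6 α=1/2: [160913/840, 137131/840, 80663/420]
= [192, 163, 192]

at x=2,y=0 over L1,L2,L3,L4,L5,L6:
after L1 α=2/3: [290/3, 502/3, 56]
after L2 α=1/3: [1108/9, 1424/9, 248/3]
after L3 α=3/8: [10319/72, 10225/72, 2149/24]
after L4 α=1/2: [11903/144, 28081/144, 3733/48]
after L5 α=1/2: [27167/288, 31393/288, 15877/96]
after L6 α=1/6: [146491/1728, 218021/1728, 85049/576]
→ [85, 126, 148]

at x=2,y=1 over L1,L2,L3,L4,L5,L6:
+L1 (α=3/5) → [417/5, 6, 27/5]
+L2 (α=1/2) → [657/10, 21, 331/5]
+L3 (α=1/2) → [1177/20, 217/2, 673/5]
+L4 (α=1/2) → [2717/40, 613/4, 789/5]
+L5 (α=1/2) → [12757/80, 1497/8, 1489/10]
+L6 (α=1/2) → [30277/160, 2473/16, 4039/20]
= [189, 155, 202]

at x=2,y=2 over L1,L2,L3,L4,L5,L7:
after L1 α=1/2: [42, 63/2, 79/2]
after L2 α=3/7: [744/7, 132/7, 110]
after L3 α=1/2: [1135/7, 629/14, 297/2]
after L4 α=1/2: [2367/14, 839/28, 529/4]
after L5 α=1/2: [4005/28, 5403/56, 1181/8]
after L7 α=2/5: [13079/140, 3981/56, 4823/40]
= [93, 71, 121]

at x=3,y=2 over L1,L2,L3,L4,L5,L7:
L1 α=1/2: [71/2, 122, 24]
L2 α=1/4: [335/8, 403/4, 127/2]
L3 α=1/7: [1929/28, 1713/14, 436/7]
L4 α=1/4: [11555/112, 7337/56, 2407/28]
L5 α=2/3: [46499/336, 10771/56, 15679/84]
L7 α=6/7: [322691/2352, 69571/392, 76663/588]
= [137, 177, 130]
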